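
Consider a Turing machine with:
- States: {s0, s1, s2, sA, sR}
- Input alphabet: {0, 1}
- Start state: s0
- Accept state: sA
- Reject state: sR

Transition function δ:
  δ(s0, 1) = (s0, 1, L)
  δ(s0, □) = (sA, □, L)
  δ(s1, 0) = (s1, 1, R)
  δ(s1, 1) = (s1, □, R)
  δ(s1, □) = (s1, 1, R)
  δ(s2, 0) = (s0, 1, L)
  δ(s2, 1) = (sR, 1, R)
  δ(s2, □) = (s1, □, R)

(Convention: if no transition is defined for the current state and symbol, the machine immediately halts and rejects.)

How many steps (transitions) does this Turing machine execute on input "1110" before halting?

Execution trace:
Initial: [s0]1110
Step 1: δ(s0, 1) = (s0, 1, L) → [s0]□1110
Step 2: δ(s0, □) = (sA, □, L) → [sA]□□1110

The machine reaches the accept state sA and halts.

The machine executed 2 steps before halting.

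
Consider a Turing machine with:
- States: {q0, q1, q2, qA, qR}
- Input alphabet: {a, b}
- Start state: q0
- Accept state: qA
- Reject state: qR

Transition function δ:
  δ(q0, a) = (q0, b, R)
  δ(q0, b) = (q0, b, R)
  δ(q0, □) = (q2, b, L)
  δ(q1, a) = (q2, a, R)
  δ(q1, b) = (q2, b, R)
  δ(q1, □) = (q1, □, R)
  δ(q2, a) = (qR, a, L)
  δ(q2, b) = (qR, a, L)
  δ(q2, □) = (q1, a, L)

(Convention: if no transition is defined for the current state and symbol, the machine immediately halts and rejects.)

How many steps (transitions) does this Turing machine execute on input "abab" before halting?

Execution trace:
Initial: [q0]abab
Step 1: δ(q0, a) = (q0, b, R) → b[q0]bab
Step 2: δ(q0, b) = (q0, b, R) → bb[q0]ab
Step 3: δ(q0, a) = (q0, b, R) → bbb[q0]b
Step 4: δ(q0, b) = (q0, b, R) → bbbb[q0]□
Step 5: δ(q0, □) = (q2, b, L) → bbb[q2]bb
Step 6: δ(q2, b) = (qR, a, L) → bb[qR]bab

The machine reaches the reject state qR and halts.

The machine executed 6 steps before halting.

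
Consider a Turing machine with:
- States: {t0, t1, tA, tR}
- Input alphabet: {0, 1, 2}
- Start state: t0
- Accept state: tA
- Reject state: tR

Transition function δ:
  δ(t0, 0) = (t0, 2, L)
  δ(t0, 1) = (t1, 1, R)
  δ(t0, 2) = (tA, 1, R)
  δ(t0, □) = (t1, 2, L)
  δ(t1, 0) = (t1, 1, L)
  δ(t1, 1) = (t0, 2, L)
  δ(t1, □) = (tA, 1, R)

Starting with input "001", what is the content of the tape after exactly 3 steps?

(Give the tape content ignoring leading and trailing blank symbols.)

Execution trace:
Initial: [t0]001
Step 1: δ(t0, 0) = (t0, 2, L) → [t0]□201
Step 2: δ(t0, □) = (t1, 2, L) → [t1]□2201
Step 3: δ(t1, □) = (tA, 1, R) → 1[tA]2201

The machine reaches the accept state tA and halts.

After 3 steps, the tape (ignoring leading/trailing blanks) is: 12201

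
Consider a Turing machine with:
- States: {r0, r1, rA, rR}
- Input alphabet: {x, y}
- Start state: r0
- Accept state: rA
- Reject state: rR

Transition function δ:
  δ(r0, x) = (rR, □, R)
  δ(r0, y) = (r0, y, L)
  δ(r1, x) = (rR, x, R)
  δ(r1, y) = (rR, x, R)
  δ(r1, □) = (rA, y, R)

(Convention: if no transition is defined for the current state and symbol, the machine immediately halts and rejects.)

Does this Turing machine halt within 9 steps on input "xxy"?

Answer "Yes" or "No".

Execution trace:
Initial: [r0]xxy
Step 1: δ(r0, x) = (rR, □, R) → □[rR]xy

The machine reaches the reject state rR and halts.
The machine halted after 1 step (within the 9-step bound).

Answer: Yes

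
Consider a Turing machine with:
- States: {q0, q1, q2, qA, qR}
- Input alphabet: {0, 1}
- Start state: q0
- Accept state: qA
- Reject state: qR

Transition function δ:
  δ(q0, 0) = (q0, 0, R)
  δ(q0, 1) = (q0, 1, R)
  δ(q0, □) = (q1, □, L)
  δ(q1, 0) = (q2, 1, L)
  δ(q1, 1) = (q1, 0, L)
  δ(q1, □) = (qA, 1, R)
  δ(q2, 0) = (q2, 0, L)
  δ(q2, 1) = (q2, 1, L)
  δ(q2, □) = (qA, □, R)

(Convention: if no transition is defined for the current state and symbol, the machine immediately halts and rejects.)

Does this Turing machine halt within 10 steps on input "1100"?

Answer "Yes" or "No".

Execution trace:
Initial: [q0]1100
Step 1: δ(q0, 1) = (q0, 1, R) → 1[q0]100
Step 2: δ(q0, 1) = (q0, 1, R) → 11[q0]00
Step 3: δ(q0, 0) = (q0, 0, R) → 110[q0]0
Step 4: δ(q0, 0) = (q0, 0, R) → 1100[q0]□
Step 5: δ(q0, □) = (q1, □, L) → 110[q1]0□
Step 6: δ(q1, 0) = (q2, 1, L) → 11[q2]01□
Step 7: δ(q2, 0) = (q2, 0, L) → 1[q2]101□
Step 8: δ(q2, 1) = (q2, 1, L) → [q2]1101□
Step 9: δ(q2, 1) = (q2, 1, L) → [q2]□1101□
Step 10: δ(q2, □) = (qA, □, R) → □[qA]1101□

The machine reaches the accept state qA and halts.
The machine halted after 10 steps (within the 10-step bound).

Answer: Yes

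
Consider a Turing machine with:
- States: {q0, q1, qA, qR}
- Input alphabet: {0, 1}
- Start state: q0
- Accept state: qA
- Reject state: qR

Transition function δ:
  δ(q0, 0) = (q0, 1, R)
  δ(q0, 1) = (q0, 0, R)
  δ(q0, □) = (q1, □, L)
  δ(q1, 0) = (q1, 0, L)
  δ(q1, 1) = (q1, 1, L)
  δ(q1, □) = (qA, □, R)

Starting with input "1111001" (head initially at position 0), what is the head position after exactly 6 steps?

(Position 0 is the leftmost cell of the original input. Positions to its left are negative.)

Execution trace (head position shown):
Step 0: [q0]1111001  (head at position 0)
Step 1: move right → 0[q0]111001  (head at position 1)
Step 2: move right → 00[q0]11001  (head at position 2)
Step 3: move right → 000[q0]1001  (head at position 3)
Step 4: move right → 0000[q0]001  (head at position 4)
Step 5: move right → 00001[q0]01  (head at position 5)
Step 6: move right → 000011[q0]1  (head at position 6)

After 6 steps, the head is at position 6.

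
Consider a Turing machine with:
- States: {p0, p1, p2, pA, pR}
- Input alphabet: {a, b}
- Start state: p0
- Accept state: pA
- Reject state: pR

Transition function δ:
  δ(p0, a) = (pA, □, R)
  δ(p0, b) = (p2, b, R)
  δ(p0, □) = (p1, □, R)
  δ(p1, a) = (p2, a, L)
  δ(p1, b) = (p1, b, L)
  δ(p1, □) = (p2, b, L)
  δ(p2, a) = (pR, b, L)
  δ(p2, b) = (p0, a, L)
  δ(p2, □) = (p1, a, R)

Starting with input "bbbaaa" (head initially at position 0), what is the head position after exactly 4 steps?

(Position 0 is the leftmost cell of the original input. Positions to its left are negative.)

Execution trace (head position shown):
Step 0: [p0]bbbaaa  (head at position 0)
Step 1: move right → b[p2]bbaaa  (head at position 1)
Step 2: move left → [p0]babaaa  (head at position 0)
Step 3: move right → b[p2]abaaa  (head at position 1)
Step 4: move left → [pR]bbbaaa  (head at position 0)

After 4 steps, the head is at position 0.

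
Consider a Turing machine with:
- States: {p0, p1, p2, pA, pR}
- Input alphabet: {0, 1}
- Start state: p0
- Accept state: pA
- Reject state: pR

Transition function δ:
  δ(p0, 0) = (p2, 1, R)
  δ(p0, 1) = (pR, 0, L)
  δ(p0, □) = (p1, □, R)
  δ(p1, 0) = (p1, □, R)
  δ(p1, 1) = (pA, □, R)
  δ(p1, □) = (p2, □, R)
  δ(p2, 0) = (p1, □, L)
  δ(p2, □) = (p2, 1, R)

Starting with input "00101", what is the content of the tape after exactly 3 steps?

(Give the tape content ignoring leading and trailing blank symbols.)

Execution trace:
Initial: [p0]00101
Step 1: δ(p0, 0) = (p2, 1, R) → 1[p2]0101
Step 2: δ(p2, 0) = (p1, □, L) → [p1]1□101
Step 3: δ(p1, 1) = (pA, □, R) → □[pA]□101

The machine reaches the accept state pA and halts.

After 3 steps, the tape (ignoring leading/trailing blanks) is: 101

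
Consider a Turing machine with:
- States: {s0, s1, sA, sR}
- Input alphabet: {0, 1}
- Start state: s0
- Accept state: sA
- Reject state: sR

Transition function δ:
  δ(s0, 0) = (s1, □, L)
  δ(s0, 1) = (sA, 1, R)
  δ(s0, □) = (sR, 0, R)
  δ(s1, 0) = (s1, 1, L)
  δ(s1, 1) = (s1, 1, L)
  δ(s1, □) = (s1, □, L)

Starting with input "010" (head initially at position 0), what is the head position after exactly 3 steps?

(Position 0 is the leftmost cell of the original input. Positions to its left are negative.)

Execution trace (head position shown):
Step 0: [s0]010  (head at position 0)
Step 1: move left → [s1]□□10  (head at position -1)
Step 2: move left → [s1]□□□10  (head at position -2)
Step 3: move left → [s1]□□□□10  (head at position -3)

After 3 steps, the head is at position -3.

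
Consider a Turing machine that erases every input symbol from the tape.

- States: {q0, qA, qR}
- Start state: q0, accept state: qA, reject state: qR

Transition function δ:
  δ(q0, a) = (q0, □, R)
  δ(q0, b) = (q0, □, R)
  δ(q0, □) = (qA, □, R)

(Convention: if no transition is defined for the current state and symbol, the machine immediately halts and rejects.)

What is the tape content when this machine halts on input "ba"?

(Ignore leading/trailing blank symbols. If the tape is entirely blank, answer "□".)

Execution trace:
Initial: [q0]ba
Step 1: δ(q0, b) = (q0, □, R) → □[q0]a
Step 2: δ(q0, a) = (q0, □, R) → □□[q0]□
Step 3: δ(q0, □) = (qA, □, R) → □□□[qA]□

The machine reaches the accept state qA and halts.

Final tape (ignoring leading/trailing blanks): □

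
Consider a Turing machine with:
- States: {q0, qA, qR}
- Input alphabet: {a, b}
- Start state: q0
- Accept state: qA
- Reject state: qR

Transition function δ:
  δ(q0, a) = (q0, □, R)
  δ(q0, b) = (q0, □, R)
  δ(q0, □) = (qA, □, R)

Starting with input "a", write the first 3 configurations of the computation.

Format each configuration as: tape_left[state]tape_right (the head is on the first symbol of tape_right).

Transitions applied:
Step 1: δ(q0, a) = (q0, □, R)
Step 2: δ(q0, □) = (qA, □, R)

The first 3 configurations are:
[q0]a ⊢ □[q0]□ ⊢ □□[qA]□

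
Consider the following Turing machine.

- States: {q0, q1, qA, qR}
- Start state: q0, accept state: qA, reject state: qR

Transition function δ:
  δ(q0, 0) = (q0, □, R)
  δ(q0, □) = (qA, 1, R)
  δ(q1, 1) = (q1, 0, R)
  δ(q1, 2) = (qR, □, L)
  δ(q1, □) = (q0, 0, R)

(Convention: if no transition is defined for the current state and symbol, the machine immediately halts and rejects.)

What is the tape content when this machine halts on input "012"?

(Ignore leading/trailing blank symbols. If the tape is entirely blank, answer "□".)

Execution trace:
Initial: [q0]012
Step 1: δ(q0, 0) = (q0, □, R) → □[q0]12

No transition is defined for δ(q0, 1). By convention the machine halts and rejects.

Final tape (ignoring leading/trailing blanks): 12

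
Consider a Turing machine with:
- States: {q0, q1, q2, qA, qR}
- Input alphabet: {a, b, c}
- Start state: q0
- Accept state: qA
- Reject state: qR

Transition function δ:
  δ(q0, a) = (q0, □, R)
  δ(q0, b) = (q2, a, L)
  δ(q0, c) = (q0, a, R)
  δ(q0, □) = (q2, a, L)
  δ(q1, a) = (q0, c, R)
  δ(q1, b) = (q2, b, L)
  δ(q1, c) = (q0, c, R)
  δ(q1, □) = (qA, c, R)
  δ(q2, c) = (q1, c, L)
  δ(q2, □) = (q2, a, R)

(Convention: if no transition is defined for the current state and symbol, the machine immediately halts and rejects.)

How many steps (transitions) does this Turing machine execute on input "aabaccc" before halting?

Execution trace:
Initial: [q0]aabaccc
Step 1: δ(q0, a) = (q0, □, R) → □[q0]abaccc
Step 2: δ(q0, a) = (q0, □, R) → □□[q0]baccc
Step 3: δ(q0, b) = (q2, a, L) → □[q2]□aaccc
Step 4: δ(q2, □) = (q2, a, R) → □a[q2]aaccc

No transition is defined for δ(q2, a). By convention the machine halts and rejects.

The machine executed 4 steps before halting.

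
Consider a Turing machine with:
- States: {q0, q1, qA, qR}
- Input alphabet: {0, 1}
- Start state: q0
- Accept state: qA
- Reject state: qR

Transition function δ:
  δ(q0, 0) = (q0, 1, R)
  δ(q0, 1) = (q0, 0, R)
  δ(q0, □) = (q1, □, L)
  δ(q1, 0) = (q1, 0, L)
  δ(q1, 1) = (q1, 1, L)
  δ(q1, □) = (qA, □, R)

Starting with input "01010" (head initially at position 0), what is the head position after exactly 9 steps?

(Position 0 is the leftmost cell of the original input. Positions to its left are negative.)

Execution trace (head position shown):
Step 0: [q0]01010  (head at position 0)
Step 1: move right → 1[q0]1010  (head at position 1)
Step 2: move right → 10[q0]010  (head at position 2)
Step 3: move right → 101[q0]10  (head at position 3)
Step 4: move right → 1010[q0]0  (head at position 4)
Step 5: move right → 10101[q0]□  (head at position 5)
Step 6: move left → 1010[q1]1□  (head at position 4)
Step 7: move left → 101[q1]01□  (head at position 3)
Step 8: move left → 10[q1]101□  (head at position 2)
Step 9: move left → 1[q1]0101□  (head at position 1)

After 9 steps, the head is at position 1.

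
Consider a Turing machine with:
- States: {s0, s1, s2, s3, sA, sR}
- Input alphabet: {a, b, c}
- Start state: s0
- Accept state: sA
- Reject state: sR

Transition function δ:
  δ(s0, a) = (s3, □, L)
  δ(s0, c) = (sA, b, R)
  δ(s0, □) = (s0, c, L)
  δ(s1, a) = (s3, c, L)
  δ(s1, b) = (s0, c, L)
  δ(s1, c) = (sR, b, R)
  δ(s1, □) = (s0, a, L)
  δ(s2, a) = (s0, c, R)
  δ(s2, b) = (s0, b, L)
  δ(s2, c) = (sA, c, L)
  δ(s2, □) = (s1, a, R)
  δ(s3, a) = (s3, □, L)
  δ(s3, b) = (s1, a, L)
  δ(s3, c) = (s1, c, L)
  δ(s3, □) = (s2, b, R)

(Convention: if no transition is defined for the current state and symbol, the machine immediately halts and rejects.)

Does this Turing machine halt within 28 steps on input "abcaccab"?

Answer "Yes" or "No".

Execution trace:
Initial: [s0]abcaccab
Step 1: δ(s0, a) = (s3, □, L) → [s3]□□bcaccab
Step 2: δ(s3, □) = (s2, b, R) → b[s2]□bcaccab
Step 3: δ(s2, □) = (s1, a, R) → ba[s1]bcaccab
Step 4: δ(s1, b) = (s0, c, L) → b[s0]accaccab
Step 5: δ(s0, a) = (s3, □, L) → [s3]b□ccaccab
Step 6: δ(s3, b) = (s1, a, L) → [s1]□a□ccaccab
Step 7: δ(s1, □) = (s0, a, L) → [s0]□aa□ccaccab
Step 8: δ(s0, □) = (s0, c, L) → [s0]□caa□ccaccab
Step 9: δ(s0, □) = (s0, c, L) → [s0]□ccaa□ccaccab
Step 10: δ(s0, □) = (s0, c, L) → [s0]□cccaa□ccaccab
Step 11: δ(s0, □) = (s0, c, L) → [s0]□ccccaa□ccaccab
Step 12: δ(s0, □) = (s0, c, L) → [s0]□cccccaa□ccaccab
Step 13: δ(s0, □) = (s0, c, L) → [s0]□ccccccaa□ccaccab
Step 14: δ(s0, □) = (s0, c, L) → [s0]□cccccccaa□ccaccab
Step 15: δ(s0, □) = (s0, c, L) → [s0]□ccccccccaa□ccaccab
Step 16: δ(s0, □) = (s0, c, L) → [s0]□cccccccccaa□ccaccab
Step 17: δ(s0, □) = (s0, c, L) → [s0]□ccccccccccaa□ccaccab
Step 18: δ(s0, □) = (s0, c, L) → [s0]□cccccccccccaa□ccaccab
Step 19: δ(s0, □) = (s0, c, L) → [s0]□ccccccccccccaa□ccaccab
Step 20: δ(s0, □) = (s0, c, L) → [s0]□cccccccccccccaa□ccaccab
Step 21: δ(s0, □) = (s0, c, L) → [s0]□ccccccccccccccaa□ccaccab
Step 22: δ(s0, □) = (s0, c, L) → [s0]□cccccccccccccccaa□ccaccab
Step 23: δ(s0, □) = (s0, c, L) → [s0]□ccccccccccccccccaa□ccaccab
Step 24: δ(s0, □) = (s0, c, L) → [s0]□cccccccccccccccccaa□ccaccab
Step 25: δ(s0, □) = (s0, c, L) → [s0]□ccccccccccccccccccaa□ccaccab
Step 26: δ(s0, □) = (s0, c, L) → [s0]□cccccccccccccccccccaa□ccaccab
Step 27: δ(s0, □) = (s0, c, L) → [s0]□ccccccccccccccccccccaa□ccaccab
Step 28: δ(s0, □) = (s0, c, L) → [s0]□cccccccccccccccccccccaa□ccaccab

The machine has not reached a halting state after 28 steps.
The machine did not halt within the 28-step bound.

Answer: No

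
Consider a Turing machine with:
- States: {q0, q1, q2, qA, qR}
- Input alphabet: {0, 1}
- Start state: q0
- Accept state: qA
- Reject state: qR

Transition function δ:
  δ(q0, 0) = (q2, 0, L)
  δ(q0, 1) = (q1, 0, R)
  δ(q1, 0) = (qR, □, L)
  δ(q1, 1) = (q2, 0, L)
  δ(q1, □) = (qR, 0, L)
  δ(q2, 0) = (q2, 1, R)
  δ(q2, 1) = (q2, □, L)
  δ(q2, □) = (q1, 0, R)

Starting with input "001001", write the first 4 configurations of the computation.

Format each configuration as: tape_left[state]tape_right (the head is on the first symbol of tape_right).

Transitions applied:
Step 1: δ(q0, 0) = (q2, 0, L)
Step 2: δ(q2, □) = (q1, 0, R)
Step 3: δ(q1, 0) = (qR, □, L)

The first 4 configurations are:
[q0]001001 ⊢ [q2]□001001 ⊢ 0[q1]001001 ⊢ [qR]0□01001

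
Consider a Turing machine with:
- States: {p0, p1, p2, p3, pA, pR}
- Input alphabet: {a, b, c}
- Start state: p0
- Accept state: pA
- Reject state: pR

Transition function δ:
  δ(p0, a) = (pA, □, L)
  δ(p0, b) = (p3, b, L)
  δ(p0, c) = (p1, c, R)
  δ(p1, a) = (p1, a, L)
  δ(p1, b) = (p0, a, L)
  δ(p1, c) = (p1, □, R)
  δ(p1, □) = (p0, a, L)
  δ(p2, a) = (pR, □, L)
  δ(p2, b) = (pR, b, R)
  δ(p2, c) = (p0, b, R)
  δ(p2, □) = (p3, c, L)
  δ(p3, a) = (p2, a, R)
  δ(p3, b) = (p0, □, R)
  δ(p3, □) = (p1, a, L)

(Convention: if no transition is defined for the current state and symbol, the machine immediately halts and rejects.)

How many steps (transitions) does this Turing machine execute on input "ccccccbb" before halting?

Execution trace:
Initial: [p0]ccccccbb
Step 1: δ(p0, c) = (p1, c, R) → c[p1]cccccbb
Step 2: δ(p1, c) = (p1, □, R) → c□[p1]ccccbb
Step 3: δ(p1, c) = (p1, □, R) → c□□[p1]cccbb
Step 4: δ(p1, c) = (p1, □, R) → c□□□[p1]ccbb
Step 5: δ(p1, c) = (p1, □, R) → c□□□□[p1]cbb
Step 6: δ(p1, c) = (p1, □, R) → c□□□□□[p1]bb
Step 7: δ(p1, b) = (p0, a, L) → c□□□□[p0]□ab

No transition is defined for δ(p0, □). By convention the machine halts and rejects.

The machine executed 7 steps before halting.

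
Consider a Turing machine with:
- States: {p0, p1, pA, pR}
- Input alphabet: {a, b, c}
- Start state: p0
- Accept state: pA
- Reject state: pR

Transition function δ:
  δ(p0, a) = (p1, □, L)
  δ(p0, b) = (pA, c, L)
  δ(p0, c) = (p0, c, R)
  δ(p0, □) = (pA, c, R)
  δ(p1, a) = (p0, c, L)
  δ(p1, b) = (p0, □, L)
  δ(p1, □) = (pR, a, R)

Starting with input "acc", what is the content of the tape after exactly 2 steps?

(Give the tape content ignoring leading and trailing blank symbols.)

Execution trace:
Initial: [p0]acc
Step 1: δ(p0, a) = (p1, □, L) → [p1]□□cc
Step 2: δ(p1, □) = (pR, a, R) → a[pR]□cc

The machine reaches the reject state pR and halts.

After 2 steps, the tape (ignoring leading/trailing blanks) is: a□cc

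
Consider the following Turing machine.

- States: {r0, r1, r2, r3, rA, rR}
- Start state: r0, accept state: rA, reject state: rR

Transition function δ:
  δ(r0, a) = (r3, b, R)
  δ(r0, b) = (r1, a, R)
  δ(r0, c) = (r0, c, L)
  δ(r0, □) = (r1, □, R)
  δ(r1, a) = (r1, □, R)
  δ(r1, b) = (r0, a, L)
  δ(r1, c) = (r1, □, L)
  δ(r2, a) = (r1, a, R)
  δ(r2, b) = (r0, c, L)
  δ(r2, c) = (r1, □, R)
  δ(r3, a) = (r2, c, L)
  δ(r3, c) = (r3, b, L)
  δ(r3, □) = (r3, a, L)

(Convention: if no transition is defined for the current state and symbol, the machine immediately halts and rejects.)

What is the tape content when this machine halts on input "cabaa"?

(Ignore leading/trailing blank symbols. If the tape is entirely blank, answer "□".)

Execution trace:
Initial: [r0]cabaa
Step 1: δ(r0, c) = (r0, c, L) → [r0]□cabaa
Step 2: δ(r0, □) = (r1, □, R) → □[r1]cabaa
Step 3: δ(r1, c) = (r1, □, L) → [r1]□□abaa

No transition is defined for δ(r1, □). By convention the machine halts and rejects.

Final tape (ignoring leading/trailing blanks): abaa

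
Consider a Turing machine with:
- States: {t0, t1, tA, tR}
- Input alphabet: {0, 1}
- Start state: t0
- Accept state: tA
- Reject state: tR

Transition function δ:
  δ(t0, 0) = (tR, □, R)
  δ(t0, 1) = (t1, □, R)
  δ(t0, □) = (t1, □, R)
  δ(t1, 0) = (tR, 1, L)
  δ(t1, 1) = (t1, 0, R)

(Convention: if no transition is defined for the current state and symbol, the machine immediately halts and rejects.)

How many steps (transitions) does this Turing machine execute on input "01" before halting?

Execution trace:
Initial: [t0]01
Step 1: δ(t0, 0) = (tR, □, R) → □[tR]1

The machine reaches the reject state tR and halts.

The machine executed 1 step before halting.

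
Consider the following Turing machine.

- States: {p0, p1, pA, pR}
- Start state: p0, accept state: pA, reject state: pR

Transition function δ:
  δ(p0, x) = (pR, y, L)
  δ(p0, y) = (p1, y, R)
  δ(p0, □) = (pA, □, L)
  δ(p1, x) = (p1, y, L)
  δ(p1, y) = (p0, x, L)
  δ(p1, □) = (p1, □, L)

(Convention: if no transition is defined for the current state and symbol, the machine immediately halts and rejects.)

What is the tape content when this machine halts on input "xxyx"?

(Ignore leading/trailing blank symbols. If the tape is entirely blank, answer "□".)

Execution trace:
Initial: [p0]xxyx
Step 1: δ(p0, x) = (pR, y, L) → [pR]□yxyx

The machine reaches the reject state pR and halts.

Final tape (ignoring leading/trailing blanks): yxyx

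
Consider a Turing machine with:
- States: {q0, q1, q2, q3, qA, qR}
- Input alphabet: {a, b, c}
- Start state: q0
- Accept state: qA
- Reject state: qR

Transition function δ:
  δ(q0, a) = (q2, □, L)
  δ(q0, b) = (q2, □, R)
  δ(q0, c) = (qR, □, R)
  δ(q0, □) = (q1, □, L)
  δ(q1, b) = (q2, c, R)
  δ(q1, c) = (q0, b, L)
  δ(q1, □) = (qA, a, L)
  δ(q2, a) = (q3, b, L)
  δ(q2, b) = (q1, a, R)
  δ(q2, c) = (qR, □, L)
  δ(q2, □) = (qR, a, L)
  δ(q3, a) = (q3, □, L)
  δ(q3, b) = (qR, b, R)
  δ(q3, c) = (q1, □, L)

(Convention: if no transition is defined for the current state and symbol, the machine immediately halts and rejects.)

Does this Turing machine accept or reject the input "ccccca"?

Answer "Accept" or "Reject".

Execution trace:
Initial: [q0]ccccca
Step 1: δ(q0, c) = (qR, □, R) → □[qR]cccca

The machine reaches the reject state qR and halts.

Answer: Reject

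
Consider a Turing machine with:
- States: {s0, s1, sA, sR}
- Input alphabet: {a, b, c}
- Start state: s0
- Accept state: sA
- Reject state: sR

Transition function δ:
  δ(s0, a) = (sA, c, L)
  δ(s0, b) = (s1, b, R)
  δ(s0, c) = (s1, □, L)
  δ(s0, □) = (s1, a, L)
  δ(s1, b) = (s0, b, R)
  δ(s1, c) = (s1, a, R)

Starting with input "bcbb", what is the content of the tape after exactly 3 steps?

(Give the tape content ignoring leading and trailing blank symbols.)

Execution trace:
Initial: [s0]bcbb
Step 1: δ(s0, b) = (s1, b, R) → b[s1]cbb
Step 2: δ(s1, c) = (s1, a, R) → ba[s1]bb
Step 3: δ(s1, b) = (s0, b, R) → bab[s0]b

After 3 steps, the tape (ignoring leading/trailing blanks) is: babb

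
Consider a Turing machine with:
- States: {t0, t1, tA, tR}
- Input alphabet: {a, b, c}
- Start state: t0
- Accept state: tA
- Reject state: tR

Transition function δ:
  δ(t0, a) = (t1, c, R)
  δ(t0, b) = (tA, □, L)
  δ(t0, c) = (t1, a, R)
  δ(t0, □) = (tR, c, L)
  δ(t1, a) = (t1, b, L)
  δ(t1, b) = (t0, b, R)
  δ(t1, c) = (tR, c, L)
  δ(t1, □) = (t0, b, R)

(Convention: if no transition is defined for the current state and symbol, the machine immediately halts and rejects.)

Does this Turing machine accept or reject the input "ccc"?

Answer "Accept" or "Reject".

Execution trace:
Initial: [t0]ccc
Step 1: δ(t0, c) = (t1, a, R) → a[t1]cc
Step 2: δ(t1, c) = (tR, c, L) → [tR]acc

The machine reaches the reject state tR and halts.

Answer: Reject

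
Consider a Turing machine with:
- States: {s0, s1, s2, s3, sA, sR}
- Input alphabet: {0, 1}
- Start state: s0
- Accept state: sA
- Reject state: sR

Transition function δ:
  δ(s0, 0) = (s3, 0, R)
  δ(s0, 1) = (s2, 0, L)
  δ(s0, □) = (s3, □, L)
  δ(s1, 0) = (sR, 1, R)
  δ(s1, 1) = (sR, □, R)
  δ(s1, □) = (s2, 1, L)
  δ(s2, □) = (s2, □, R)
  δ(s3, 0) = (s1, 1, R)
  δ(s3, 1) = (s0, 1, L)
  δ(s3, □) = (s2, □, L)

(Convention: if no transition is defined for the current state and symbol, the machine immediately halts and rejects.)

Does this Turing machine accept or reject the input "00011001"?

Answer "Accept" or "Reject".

Execution trace:
Initial: [s0]00011001
Step 1: δ(s0, 0) = (s3, 0, R) → 0[s3]0011001
Step 2: δ(s3, 0) = (s1, 1, R) → 01[s1]011001
Step 3: δ(s1, 0) = (sR, 1, R) → 011[sR]11001

The machine reaches the reject state sR and halts.

Answer: Reject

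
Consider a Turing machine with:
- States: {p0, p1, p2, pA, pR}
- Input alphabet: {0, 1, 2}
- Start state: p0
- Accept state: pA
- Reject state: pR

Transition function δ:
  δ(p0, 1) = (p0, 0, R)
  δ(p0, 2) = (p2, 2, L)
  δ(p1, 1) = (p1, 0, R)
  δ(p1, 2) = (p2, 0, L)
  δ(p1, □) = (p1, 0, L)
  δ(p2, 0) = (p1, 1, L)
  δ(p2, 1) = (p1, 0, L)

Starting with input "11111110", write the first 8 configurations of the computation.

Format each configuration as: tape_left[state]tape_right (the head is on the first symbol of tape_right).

Transitions applied:
Step 1: δ(p0, 1) = (p0, 0, R)
Step 2: δ(p0, 1) = (p0, 0, R)
Step 3: δ(p0, 1) = (p0, 0, R)
Step 4: δ(p0, 1) = (p0, 0, R)
Step 5: δ(p0, 1) = (p0, 0, R)
Step 6: δ(p0, 1) = (p0, 0, R)
Step 7: δ(p0, 1) = (p0, 0, R)

The first 8 configurations are:
[p0]11111110 ⊢ 0[p0]1111110 ⊢ 00[p0]111110 ⊢ 000[p0]11110 ⊢ 0000[p0]1110 ⊢ 00000[p0]110 ⊢ 000000[p0]10 ⊢ 0000000[p0]0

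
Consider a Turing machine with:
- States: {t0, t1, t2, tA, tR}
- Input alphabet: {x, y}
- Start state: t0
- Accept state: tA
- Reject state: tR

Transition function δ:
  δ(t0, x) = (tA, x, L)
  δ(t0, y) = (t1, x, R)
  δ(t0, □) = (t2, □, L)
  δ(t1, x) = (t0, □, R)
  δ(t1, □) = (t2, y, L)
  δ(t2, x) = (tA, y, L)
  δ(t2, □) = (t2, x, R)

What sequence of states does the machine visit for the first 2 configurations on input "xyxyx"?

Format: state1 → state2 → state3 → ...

Execution trace:
Initial: [t0]xyxyx
Step 1: δ(t0, x) = (tA, x, L) → [tA]□xyxyx

The machine reaches the accept state tA and halts.

State sequence: t0 → tA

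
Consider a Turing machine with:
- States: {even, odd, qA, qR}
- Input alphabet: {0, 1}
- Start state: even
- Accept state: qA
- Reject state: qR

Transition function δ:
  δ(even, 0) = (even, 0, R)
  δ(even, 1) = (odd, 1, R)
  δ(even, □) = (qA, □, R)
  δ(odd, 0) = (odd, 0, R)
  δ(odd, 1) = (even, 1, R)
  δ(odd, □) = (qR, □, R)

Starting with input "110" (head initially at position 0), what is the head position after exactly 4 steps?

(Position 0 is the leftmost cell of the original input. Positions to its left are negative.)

Execution trace (head position shown):
Step 0: [even]110  (head at position 0)
Step 1: move right → 1[odd]10  (head at position 1)
Step 2: move right → 11[even]0  (head at position 2)
Step 3: move right → 110[even]□  (head at position 3)
Step 4: move right → 110□[qA]□  (head at position 4)

After 4 steps, the head is at position 4.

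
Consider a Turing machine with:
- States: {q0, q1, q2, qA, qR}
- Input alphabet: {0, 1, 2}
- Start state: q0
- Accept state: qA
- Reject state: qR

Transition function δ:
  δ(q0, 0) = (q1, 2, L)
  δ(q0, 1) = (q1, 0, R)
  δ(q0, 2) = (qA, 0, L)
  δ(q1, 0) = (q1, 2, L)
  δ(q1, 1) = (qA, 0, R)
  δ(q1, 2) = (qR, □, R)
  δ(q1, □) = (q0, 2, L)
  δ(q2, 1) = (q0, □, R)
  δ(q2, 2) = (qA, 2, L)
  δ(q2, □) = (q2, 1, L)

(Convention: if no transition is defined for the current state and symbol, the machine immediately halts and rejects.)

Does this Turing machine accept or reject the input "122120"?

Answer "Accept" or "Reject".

Execution trace:
Initial: [q0]122120
Step 1: δ(q0, 1) = (q1, 0, R) → 0[q1]22120
Step 2: δ(q1, 2) = (qR, □, R) → 0□[qR]2120

The machine reaches the reject state qR and halts.

Answer: Reject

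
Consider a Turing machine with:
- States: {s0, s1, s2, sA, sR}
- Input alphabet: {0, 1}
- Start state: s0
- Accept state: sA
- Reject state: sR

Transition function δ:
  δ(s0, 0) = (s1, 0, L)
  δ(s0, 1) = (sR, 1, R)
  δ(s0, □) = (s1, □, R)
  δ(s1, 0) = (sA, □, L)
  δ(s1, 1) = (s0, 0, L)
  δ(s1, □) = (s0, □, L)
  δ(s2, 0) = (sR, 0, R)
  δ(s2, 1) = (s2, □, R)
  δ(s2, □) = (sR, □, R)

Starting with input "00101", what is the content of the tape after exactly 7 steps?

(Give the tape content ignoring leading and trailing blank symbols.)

Execution trace:
Initial: [s0]00101
Step 1: δ(s0, 0) = (s1, 0, L) → [s1]□00101
Step 2: δ(s1, □) = (s0, □, L) → [s0]□□00101
Step 3: δ(s0, □) = (s1, □, R) → □[s1]□00101
Step 4: δ(s1, □) = (s0, □, L) → [s0]□□00101
Step 5: δ(s0, □) = (s1, □, R) → □[s1]□00101
Step 6: δ(s1, □) = (s0, □, L) → [s0]□□00101
Step 7: δ(s0, □) = (s1, □, R) → □[s1]□00101

After 7 steps, the tape (ignoring leading/trailing blanks) is: 00101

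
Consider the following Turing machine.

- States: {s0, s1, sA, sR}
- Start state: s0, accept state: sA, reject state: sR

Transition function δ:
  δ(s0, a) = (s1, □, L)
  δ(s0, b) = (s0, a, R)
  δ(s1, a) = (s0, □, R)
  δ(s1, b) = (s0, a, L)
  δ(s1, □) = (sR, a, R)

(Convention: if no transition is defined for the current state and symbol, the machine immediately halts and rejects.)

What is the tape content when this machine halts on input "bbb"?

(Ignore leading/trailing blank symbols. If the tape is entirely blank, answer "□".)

Execution trace:
Initial: [s0]bbb
Step 1: δ(s0, b) = (s0, a, R) → a[s0]bb
Step 2: δ(s0, b) = (s0, a, R) → aa[s0]b
Step 3: δ(s0, b) = (s0, a, R) → aaa[s0]□

No transition is defined for δ(s0, □). By convention the machine halts and rejects.

Final tape (ignoring leading/trailing blanks): aaa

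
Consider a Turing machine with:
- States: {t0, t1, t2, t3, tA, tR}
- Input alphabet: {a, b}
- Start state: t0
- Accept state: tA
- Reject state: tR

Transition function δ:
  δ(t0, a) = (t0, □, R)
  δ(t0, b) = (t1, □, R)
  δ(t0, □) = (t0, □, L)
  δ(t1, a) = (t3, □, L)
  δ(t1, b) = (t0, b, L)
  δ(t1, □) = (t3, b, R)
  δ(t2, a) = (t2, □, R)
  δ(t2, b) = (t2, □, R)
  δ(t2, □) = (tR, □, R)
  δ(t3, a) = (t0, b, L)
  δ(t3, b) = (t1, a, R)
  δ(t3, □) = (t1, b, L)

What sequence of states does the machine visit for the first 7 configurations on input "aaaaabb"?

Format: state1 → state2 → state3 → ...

Execution trace:
Initial: [t0]aaaaabb
Step 1: δ(t0, a) = (t0, □, R) → □[t0]aaaabb
Step 2: δ(t0, a) = (t0, □, R) → □□[t0]aaabb
Step 3: δ(t0, a) = (t0, □, R) → □□□[t0]aabb
Step 4: δ(t0, a) = (t0, □, R) → □□□□[t0]abb
Step 5: δ(t0, a) = (t0, □, R) → □□□□□[t0]bb
Step 6: δ(t0, b) = (t1, □, R) → □□□□□□[t1]b

State sequence: t0 → t0 → t0 → t0 → t0 → t0 → t1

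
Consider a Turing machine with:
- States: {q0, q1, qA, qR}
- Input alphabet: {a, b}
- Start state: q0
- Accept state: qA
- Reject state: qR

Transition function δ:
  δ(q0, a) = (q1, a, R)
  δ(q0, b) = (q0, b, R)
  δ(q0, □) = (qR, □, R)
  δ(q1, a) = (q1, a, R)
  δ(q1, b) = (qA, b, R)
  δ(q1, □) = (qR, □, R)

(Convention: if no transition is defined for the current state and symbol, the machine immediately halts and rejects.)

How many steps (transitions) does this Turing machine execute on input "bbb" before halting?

Execution trace:
Initial: [q0]bbb
Step 1: δ(q0, b) = (q0, b, R) → b[q0]bb
Step 2: δ(q0, b) = (q0, b, R) → bb[q0]b
Step 3: δ(q0, b) = (q0, b, R) → bbb[q0]□
Step 4: δ(q0, □) = (qR, □, R) → bbb□[qR]□

The machine reaches the reject state qR and halts.

The machine executed 4 steps before halting.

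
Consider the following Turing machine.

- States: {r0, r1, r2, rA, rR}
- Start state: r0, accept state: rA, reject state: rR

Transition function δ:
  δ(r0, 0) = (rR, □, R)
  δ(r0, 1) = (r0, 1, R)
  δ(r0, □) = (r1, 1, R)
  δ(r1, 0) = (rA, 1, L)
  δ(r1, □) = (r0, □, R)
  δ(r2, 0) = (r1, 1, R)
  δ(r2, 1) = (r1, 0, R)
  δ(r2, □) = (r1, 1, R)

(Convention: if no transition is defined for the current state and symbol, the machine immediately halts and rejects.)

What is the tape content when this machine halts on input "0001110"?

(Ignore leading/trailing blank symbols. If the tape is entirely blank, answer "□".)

Execution trace:
Initial: [r0]0001110
Step 1: δ(r0, 0) = (rR, □, R) → □[rR]001110

The machine reaches the reject state rR and halts.

Final tape (ignoring leading/trailing blanks): 001110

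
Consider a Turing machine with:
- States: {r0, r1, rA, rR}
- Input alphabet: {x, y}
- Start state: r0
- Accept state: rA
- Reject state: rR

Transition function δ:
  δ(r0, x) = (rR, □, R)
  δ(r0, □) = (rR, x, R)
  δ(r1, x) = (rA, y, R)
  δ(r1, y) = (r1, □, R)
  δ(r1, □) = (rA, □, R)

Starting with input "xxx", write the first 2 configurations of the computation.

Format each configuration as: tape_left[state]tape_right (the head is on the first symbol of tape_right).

Transitions applied:
Step 1: δ(r0, x) = (rR, □, R)

The first 2 configurations are:
[r0]xxx ⊢ □[rR]xx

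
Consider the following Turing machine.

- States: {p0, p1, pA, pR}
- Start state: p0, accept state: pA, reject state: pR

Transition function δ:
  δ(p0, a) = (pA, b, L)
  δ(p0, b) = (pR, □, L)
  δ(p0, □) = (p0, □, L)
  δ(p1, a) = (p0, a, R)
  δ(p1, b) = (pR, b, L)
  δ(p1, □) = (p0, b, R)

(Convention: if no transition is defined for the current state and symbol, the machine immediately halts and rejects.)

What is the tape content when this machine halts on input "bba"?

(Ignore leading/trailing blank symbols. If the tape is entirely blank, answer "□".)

Execution trace:
Initial: [p0]bba
Step 1: δ(p0, b) = (pR, □, L) → [pR]□□ba

The machine reaches the reject state pR and halts.

Final tape (ignoring leading/trailing blanks): ba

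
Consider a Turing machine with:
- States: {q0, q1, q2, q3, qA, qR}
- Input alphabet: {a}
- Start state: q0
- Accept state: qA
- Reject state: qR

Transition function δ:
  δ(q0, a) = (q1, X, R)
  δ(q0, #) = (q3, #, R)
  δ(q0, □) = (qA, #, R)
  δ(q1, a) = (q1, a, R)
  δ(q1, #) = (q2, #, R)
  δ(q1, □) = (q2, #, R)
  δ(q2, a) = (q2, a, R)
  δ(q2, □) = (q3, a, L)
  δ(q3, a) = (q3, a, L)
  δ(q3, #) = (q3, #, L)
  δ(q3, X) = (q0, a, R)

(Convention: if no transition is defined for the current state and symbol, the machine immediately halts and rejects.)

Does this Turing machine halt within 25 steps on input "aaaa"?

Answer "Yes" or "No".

Execution trace:
Initial: [q0]aaaa
Step 1: δ(q0, a) = (q1, X, R) → X[q1]aaa
Step 2: δ(q1, a) = (q1, a, R) → Xa[q1]aa
Step 3: δ(q1, a) = (q1, a, R) → Xaa[q1]a
Step 4: δ(q1, a) = (q1, a, R) → Xaaa[q1]□
Step 5: δ(q1, □) = (q2, #, R) → Xaaa#[q2]□
Step 6: δ(q2, □) = (q3, a, L) → Xaaa[q3]#a
Step 7: δ(q3, #) = (q3, #, L) → Xaa[q3]a#a
Step 8: δ(q3, a) = (q3, a, L) → Xa[q3]aa#a
Step 9: δ(q3, a) = (q3, a, L) → X[q3]aaa#a
Step 10: δ(q3, a) = (q3, a, L) → [q3]Xaaa#a
Step 11: δ(q3, X) = (q0, a, R) → a[q0]aaa#a
Step 12: δ(q0, a) = (q1, X, R) → aX[q1]aa#a
Step 13: δ(q1, a) = (q1, a, R) → aXa[q1]a#a
Step 14: δ(q1, a) = (q1, a, R) → aXaa[q1]#a
Step 15: δ(q1, #) = (q2, #, R) → aXaa#[q2]a
Step 16: δ(q2, a) = (q2, a, R) → aXaa#a[q2]□
Step 17: δ(q2, □) = (q3, a, L) → aXaa#[q3]aa
Step 18: δ(q3, a) = (q3, a, L) → aXaa[q3]#aa
Step 19: δ(q3, #) = (q3, #, L) → aXa[q3]a#aa
Step 20: δ(q3, a) = (q3, a, L) → aX[q3]aa#aa
Step 21: δ(q3, a) = (q3, a, L) → a[q3]Xaa#aa
Step 22: δ(q3, X) = (q0, a, R) → aa[q0]aa#aa
Step 23: δ(q0, a) = (q1, X, R) → aaX[q1]a#aa
Step 24: δ(q1, a) = (q1, a, R) → aaXa[q1]#aa
Step 25: δ(q1, #) = (q2, #, R) → aaXa#[q2]aa

The machine has not reached a halting state after 25 steps.
The machine did not halt within the 25-step bound.

Answer: No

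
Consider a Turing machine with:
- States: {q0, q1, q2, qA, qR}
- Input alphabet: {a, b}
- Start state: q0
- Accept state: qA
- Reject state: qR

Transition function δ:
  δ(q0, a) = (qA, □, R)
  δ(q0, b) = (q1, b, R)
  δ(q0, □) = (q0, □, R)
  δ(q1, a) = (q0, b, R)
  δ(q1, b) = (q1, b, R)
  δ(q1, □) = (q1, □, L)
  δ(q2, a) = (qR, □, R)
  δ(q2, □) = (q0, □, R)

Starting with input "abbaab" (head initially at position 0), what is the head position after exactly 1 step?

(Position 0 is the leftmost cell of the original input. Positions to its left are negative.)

Execution trace (head position shown):
Step 0: [q0]abbaab  (head at position 0)
Step 1: move right → □[qA]bbaab  (head at position 1)

After 1 step, the head is at position 1.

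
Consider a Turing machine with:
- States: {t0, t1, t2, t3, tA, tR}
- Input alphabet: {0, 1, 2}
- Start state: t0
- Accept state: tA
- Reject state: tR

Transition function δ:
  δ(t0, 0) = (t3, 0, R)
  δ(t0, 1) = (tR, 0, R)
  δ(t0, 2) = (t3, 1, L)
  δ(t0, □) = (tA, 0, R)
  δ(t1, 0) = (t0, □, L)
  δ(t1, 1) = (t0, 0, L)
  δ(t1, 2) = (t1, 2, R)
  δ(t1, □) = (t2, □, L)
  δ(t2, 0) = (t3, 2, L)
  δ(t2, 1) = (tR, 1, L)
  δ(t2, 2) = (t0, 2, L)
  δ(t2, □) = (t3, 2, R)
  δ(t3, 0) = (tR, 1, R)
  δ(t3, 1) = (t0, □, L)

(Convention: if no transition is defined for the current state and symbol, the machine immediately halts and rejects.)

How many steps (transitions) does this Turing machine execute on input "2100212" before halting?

Execution trace:
Initial: [t0]2100212
Step 1: δ(t0, 2) = (t3, 1, L) → [t3]□1100212

No transition is defined for δ(t3, □). By convention the machine halts and rejects.

The machine executed 1 step before halting.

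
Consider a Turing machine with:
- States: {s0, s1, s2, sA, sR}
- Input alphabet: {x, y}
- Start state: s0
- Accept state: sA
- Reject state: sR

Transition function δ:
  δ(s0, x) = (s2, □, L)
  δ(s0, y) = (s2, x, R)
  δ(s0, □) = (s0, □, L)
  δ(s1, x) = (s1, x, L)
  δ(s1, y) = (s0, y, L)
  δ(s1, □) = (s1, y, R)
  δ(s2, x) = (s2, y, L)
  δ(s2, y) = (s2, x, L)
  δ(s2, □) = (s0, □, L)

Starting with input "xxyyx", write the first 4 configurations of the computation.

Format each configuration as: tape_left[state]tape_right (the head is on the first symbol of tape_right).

Transitions applied:
Step 1: δ(s0, x) = (s2, □, L)
Step 2: δ(s2, □) = (s0, □, L)
Step 3: δ(s0, □) = (s0, □, L)

The first 4 configurations are:
[s0]xxyyx ⊢ [s2]□□xyyx ⊢ [s0]□□□xyyx ⊢ [s0]□□□□xyyx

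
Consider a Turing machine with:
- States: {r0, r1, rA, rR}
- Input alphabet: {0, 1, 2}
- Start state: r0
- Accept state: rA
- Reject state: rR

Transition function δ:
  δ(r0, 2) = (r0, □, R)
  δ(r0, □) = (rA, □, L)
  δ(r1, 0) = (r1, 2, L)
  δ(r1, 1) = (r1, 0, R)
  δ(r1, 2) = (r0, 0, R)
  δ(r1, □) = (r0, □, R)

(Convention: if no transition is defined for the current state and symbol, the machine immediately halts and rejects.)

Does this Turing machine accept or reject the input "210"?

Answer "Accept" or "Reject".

Execution trace:
Initial: [r0]210
Step 1: δ(r0, 2) = (r0, □, R) → □[r0]10

No transition is defined for δ(r0, 1). By convention the machine halts and rejects.

Answer: Reject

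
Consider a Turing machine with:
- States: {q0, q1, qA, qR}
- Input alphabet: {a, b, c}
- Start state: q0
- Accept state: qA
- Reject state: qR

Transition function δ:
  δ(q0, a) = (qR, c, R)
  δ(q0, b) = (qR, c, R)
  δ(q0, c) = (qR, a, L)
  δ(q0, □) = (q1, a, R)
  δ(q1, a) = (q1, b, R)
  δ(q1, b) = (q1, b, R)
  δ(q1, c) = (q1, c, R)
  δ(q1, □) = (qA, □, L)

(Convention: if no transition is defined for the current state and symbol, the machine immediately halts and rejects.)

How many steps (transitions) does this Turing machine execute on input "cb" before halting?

Execution trace:
Initial: [q0]cb
Step 1: δ(q0, c) = (qR, a, L) → [qR]□ab

The machine reaches the reject state qR and halts.

The machine executed 1 step before halting.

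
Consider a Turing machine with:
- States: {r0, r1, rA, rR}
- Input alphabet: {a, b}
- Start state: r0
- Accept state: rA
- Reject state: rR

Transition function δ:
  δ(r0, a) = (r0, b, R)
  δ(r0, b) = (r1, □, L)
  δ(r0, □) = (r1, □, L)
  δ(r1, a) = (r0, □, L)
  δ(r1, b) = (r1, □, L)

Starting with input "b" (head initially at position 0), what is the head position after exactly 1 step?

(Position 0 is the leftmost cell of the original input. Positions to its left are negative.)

Execution trace (head position shown):
Step 0: [r0]b  (head at position 0)
Step 1: move left → [r1]□□  (head at position -1)

After 1 step, the head is at position -1.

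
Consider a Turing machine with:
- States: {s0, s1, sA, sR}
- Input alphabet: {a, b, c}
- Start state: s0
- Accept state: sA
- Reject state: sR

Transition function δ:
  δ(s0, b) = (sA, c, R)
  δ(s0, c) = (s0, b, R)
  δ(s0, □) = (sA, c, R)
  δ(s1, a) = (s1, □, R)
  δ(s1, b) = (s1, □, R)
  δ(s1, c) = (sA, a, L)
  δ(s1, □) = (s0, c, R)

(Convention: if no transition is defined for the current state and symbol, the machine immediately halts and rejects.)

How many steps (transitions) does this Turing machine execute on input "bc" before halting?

Execution trace:
Initial: [s0]bc
Step 1: δ(s0, b) = (sA, c, R) → c[sA]c

The machine reaches the accept state sA and halts.

The machine executed 1 step before halting.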